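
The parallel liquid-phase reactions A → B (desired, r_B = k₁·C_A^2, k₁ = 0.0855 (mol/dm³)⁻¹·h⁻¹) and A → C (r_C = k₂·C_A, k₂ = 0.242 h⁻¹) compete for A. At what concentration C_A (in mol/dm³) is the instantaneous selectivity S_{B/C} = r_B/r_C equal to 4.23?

S_{B/C} = (k₁/k₂)·C_A ⇒ C_A = S·k₂/k₁.
= 4.23×0.242/0.0855 = 12.0 mol/dm³.

12.0 mol/dm³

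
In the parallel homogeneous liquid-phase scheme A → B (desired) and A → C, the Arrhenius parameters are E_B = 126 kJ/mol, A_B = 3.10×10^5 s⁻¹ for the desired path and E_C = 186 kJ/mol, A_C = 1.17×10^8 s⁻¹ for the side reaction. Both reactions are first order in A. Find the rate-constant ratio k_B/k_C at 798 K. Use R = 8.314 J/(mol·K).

22.4

Since both paths have the same order in A, the concentration cancels and S_{B/C} = k_B/k_C = (A_B/A_C)·exp[(E_C−E_B)/(RT)].
(E_C−E_B)/(RT) = (186−126)×10³/(8.314×798) = 60000/6635 = 9.044.
k_B/k_C = (3.10×10^5/1.17×10^8)·exp(9.044) = 0.002650 × 8464 = 22.4.
Since E_B < E_C, lowering the temperature improves selectivity toward B.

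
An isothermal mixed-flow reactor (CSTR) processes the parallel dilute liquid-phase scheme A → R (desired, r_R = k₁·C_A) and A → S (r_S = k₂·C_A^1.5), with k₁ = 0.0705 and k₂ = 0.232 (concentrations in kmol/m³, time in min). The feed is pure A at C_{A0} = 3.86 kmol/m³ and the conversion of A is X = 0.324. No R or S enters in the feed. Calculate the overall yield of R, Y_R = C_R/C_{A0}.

Exit C_A = C_{A0}(1−X) = 3.86×0.676 = 2.609 kmol/m³.
In a CSTR the entire volume is at exit conditions, so r_R = 0.0705×2.609 = 0.1840 and r_S = 0.232×2.609^1.5 = 0.9779.
Fraction of consumed A going to R: r_R/(r_R+r_S) = 0.1583.
C_R = 0.1583·C_{A0}·X = 0.1583×3.86×0.324 = 0.198 kmol/m³; Y_R = C_R/C_{A0} = 0.0513.

0.0513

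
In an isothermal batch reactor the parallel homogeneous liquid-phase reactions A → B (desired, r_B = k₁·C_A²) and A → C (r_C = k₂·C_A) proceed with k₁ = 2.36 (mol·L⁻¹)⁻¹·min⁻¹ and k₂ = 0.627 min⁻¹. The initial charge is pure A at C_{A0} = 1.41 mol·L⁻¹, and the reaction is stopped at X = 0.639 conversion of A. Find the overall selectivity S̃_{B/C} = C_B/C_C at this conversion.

3.40

C_A = C_{A0}(1−X) = 0.5090 mol·L⁻¹.
Along a PFR/batch, dC_C/dC_A = −r_C/(r_B+r_C) = −k₂/(k₂+k₁·C_A).
Integrating from C_{A0} to C_A: C_C = (0.627/2.36)·ln[(0.627+2.36·1.41)/(0.627+2.36·0.509)] = 0.2657·ln(3.955/1.828) = 0.2050 mol·L⁻¹.
Then C_B = (C_{A0}−C_A) − C_C = 0.9010 − 0.2050 = 0.6960 mol·L⁻¹.
S̃_{B/C} = C_B/C_C = 0.6960/0.2050 = 3.40.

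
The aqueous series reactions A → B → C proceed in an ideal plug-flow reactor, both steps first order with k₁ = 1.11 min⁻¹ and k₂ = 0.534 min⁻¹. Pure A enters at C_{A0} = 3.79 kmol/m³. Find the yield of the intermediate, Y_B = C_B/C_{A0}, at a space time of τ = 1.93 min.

Solving the coupled first-order balances gives C_B(τ) = [k₁/(k₂−k₁)]·C_{A0}·(e^(−k₁τ) − e^(−k₂τ)).
e^(−k₁τ) = e^(−1.11×1.93) = e^(−2.142) = 0.1174; e^(−k₂τ) = e^(−1.031) = 0.3568.
C_B = 1.11×3.79/(0.534−1.11) × (0.1174−0.3568) = (-7.304)×(-0.2394) = 1.749 kmol/m³.
Y_B = C_B/C_{A0} = 1.749/3.79 = 0.461.

0.461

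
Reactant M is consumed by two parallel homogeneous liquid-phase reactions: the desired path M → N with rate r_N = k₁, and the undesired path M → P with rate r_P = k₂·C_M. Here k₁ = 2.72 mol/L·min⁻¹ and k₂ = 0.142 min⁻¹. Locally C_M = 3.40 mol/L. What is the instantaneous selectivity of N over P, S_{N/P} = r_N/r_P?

S_{N/P} = r_N/r_P = (k₁)/(k₂·C_M) = (k₁/k₂)·C_M⁻¹.
= (2.72) / (0.142×3.400) = 2.720/0.4828 = 5.63.
The undesired path is higher order in M, so low C_M (CSTR or dilute feed) favours N.

5.63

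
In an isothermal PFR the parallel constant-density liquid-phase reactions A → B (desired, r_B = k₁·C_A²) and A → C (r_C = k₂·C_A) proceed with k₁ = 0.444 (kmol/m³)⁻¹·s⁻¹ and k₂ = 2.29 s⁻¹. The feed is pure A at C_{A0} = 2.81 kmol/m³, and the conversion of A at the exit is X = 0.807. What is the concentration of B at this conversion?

0.540 kmol/m³

C_A = C_{A0}(1−X) = 0.5423 kmol/m³.
Along a PFR/batch, dC_C/dC_A = −r_C/(r_B+r_C) = −k₂/(k₂+k₁·C_A).
Integrating from C_{A0} to C_A: C_C = (2.29/0.444)·ln[(2.29+0.444·2.81)/(2.29+0.444·0.542)] = 5.158·ln(3.538/2.531) = 1.727 kmol/m³.
Then C_B = (C_{A0}−C_A) − C_C = 2.268 − 1.727 = 0.5402 kmol/m³.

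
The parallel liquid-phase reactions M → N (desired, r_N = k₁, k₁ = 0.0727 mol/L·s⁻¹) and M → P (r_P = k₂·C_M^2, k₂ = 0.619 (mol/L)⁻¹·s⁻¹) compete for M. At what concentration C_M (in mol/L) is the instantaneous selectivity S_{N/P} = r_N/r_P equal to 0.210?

S_{N/P} = (k₁/k₂)·C_M^-2 ⇒ C_M = (S·k₂/k₁)^(-0.5).
= (0.210×0.619/0.0727)^(-0.5) = (1.788)^(-0.5) = 0.748 mol/L.

0.748 mol/L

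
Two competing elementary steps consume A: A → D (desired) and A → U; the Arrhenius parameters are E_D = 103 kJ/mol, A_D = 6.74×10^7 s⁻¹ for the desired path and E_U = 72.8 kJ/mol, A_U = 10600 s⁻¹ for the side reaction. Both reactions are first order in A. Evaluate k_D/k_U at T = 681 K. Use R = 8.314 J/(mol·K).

With equal orders, S_{D/U} = k_D/k_U = (A_D/A_U)·exp[(E_U−E_D)/(RT)].
(E_U−E_D)/(RT) = (72.8−103)×10³/(8.314×681) = -30200/5662 = -5.334.
k_D/k_U = (6.74×10^7/10600)·exp(-5.334) = 6358 × 0.004825 = 30.7.
Since E_D > E_U, raising the temperature improves selectivity toward D.

30.7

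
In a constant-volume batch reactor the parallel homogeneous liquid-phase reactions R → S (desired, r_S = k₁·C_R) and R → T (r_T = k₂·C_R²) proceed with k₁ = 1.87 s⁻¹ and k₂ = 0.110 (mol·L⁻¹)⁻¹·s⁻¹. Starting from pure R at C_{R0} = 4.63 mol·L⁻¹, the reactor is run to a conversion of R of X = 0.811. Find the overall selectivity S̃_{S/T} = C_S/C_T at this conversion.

6.31

C_R = C_{R0}(1−X) = 0.8751 mol·L⁻¹.
Along a PFR/batch, dC_S/dC_R = −r_S/(r_S+r_T) = −k₁/(k₁+k₂·C_R).
Integrating from C_{R0} to C_R: C_S = (1.87/0.110)·ln[(1.87+0.110·4.63)/(1.87+0.110·0.875)] = 17.00·ln(2.379/1.966) = 3.241 mol·L⁻¹.
C_T = (C_{R0}−C_R)−C_S = 0.5135 mol·L⁻¹; S̃_{S/T} = 3.241/0.5135 = 6.31.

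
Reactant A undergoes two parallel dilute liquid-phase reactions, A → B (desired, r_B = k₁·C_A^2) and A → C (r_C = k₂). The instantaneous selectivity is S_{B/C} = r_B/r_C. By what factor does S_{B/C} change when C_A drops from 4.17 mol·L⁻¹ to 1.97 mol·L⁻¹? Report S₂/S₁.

0.223

S_{B/C} = (k₁/k₂)·C_A^2, so S₂/S₁ = (C_{A,2}/C_{A,1})^2.
= (1.97/4.17)^2 = (0.4724)^2 = 0.223.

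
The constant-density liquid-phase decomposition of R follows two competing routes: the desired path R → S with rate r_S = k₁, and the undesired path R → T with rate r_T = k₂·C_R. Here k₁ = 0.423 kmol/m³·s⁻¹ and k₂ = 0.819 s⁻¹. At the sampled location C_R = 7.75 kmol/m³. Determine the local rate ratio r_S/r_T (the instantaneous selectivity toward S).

S_{S/T} = r_S/r_T = (k₁)/(k₂·C_R) = (k₁/k₂)·C_R⁻¹.
= (0.423) / (0.819×7.750) = 0.4230/6.347 = 0.0666.

0.0666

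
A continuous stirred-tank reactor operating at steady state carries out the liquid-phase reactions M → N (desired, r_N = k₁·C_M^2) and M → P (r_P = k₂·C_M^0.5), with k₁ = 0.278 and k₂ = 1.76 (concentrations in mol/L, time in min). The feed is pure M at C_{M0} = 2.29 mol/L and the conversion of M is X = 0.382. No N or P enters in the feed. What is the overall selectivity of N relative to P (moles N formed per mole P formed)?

0.266

Exit C_M = C_{M0}(1−X) = 2.29×0.618 = 1.415 mol/L.
Rates in a CSTR are evaluated at the outlet concentration: r_N = 0.278×1.415^2 = 0.5568, r_P = 1.76×1.415^0.5 = 2.094.
Overall selectivity = C_N/C_P = r_Nτ/(r_Pτ) = r_N/r_P = 0.266.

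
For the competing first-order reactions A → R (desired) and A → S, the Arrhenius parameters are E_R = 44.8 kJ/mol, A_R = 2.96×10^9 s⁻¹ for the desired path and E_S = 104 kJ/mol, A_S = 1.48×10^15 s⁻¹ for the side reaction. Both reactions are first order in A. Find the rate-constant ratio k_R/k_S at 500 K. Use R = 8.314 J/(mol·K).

With equal orders, S_{R/S} = k_R/k_S = (A_R/A_S)·exp[(E_S−E_R)/(RT)].
(E_S−E_R)/(RT) = (104−44.8)×10³/(8.314×500) = 59200/4157 = 14.24.
k_R/k_S = (2.96×10^9/1.48×10^15)·exp(14.24) = 2.000×10^-6 × 1.530×10^6 = 3.06.
Since E_R < E_S, lowering the temperature improves selectivity toward R.

3.06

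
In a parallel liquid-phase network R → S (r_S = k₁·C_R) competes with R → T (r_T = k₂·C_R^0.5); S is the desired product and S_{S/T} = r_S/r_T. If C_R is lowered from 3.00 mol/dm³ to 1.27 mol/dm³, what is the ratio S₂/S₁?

0.651

S_{S/T} = (k₁/k₂)·C_R^0.5, so S₂/S₁ = (C_{R,2}/C_{R,1})^0.5.
= (1.27/3.00)^0.5 = (0.4233)^0.5 = 0.651.
Selectivity toward S falls as C_R falls — high-concentration operation is favoured.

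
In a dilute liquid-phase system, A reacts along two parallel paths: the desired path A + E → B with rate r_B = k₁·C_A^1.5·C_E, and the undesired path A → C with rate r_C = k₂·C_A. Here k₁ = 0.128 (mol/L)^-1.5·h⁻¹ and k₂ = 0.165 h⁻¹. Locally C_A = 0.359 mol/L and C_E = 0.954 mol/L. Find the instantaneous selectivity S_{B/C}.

0.443

S_{B/C} = r_B/r_C = (k₁·C_A^1.5·C_E)/(k₂·C_A) = (k₁/k₂)·C_A^0.5·C_E.
= (0.128×0.3590^1.5×0.9540) / (0.165×0.3590) = 0.02627/0.05924 = 0.443.
Since the desired path is higher order in A, keeping C_A high (PFR or concentrated feed) favours B.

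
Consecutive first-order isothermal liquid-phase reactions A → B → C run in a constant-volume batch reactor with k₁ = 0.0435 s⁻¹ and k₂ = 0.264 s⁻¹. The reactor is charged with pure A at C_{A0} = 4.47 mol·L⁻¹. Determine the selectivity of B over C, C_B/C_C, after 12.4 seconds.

0.348

The intermediate concentration in a first-order A→B→C sequence is C_B = k₁C_{A0}(e^(−k₁t) − e^(−k₂t))/(k₂−k₁).
e^(−k₁t) = e^(−0.0435×12.4) = e^(−0.5394) = 0.5831; e^(−k₂t) = e^(−3.274) = 0.03787.
C_B = 0.0435×4.47/(0.264−0.0435) × (0.5831−0.03787) = 0.8818×0.5452 = 0.4808 mol·L⁻¹.
C_A = C_{A0}e^(−k₁t) = 2.606 mol·L⁻¹, so C_C = C_{A0}−C_A−C_B = 1.383 mol·L⁻¹; C_B/C_C = 0.348.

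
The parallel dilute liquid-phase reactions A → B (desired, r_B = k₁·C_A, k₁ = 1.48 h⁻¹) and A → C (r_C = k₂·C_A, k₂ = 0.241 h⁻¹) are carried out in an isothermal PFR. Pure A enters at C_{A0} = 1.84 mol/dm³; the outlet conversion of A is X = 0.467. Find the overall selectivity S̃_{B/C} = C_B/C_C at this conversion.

C_A = C_{A0}(1−X) = 0.9807 mol/dm³.
Both paths are first order in A, so the instantaneous fraction to B is constant: dC_B/d(−C_A) = k₁/(k₁+k₂) = 0.8600.
C_B = 0.8600·(C_{A0}−C_A) = 0.8600×0.8593 = 0.739 mol/dm³.
C_C = (C_{A0}−C_A)−C_B = 0.1203 mol/dm³; S̃_{B/C} = 0.7390/0.1203 = 6.14.

6.14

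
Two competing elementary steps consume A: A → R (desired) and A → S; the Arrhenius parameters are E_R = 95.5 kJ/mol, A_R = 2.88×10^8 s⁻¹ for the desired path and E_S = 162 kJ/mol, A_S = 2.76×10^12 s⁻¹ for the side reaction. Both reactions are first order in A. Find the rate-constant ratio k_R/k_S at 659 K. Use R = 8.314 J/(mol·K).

19.5

k_R/k_S = (A_R/A_S)·exp[−(E_R−E_S)/(RT)] = (A_R/A_S)·exp[(E_S−E_R)/(RT)].
(E_S−E_R)/(RT) = (162−95.5)×10³/(8.314×659) = 66500/5479 = 12.14.
k_R/k_S = (2.88×10^8/2.76×10^12)·exp(12.14) = 1.043×10^-4 × 1.867×10^5 = 19.5.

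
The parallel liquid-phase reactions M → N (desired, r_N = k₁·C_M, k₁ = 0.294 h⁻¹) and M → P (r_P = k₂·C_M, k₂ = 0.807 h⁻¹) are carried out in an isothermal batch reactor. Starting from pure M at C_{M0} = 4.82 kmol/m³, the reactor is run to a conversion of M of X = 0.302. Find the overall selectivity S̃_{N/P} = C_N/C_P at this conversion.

C_M = C_{M0}(1−X) = 3.364 kmol/m³.
Both paths are first order in M, so the instantaneous fraction to N is constant: dC_N/d(−C_M) = k₁/(k₁+k₂) = 0.2670.
C_N = 0.2670·(C_{M0}−C_M) = 0.2670×1.456 = 0.389 kmol/m³.
C_P = (C_{M0}−C_M)−C_N = 1.067 kmol/m³; S̃_{N/P} = 0.3887/1.067 = 0.364.

0.364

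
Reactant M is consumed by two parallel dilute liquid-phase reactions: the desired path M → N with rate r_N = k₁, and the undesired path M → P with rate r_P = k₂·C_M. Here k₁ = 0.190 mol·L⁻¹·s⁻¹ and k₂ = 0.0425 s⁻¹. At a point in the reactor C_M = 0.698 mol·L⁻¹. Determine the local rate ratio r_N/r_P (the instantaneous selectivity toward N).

S_{N/P} = r_N/r_P = (k₁)/(k₂·C_M) = (k₁/k₂)·C_M⁻¹.
= (0.190) / (0.0425×0.6980) = 0.1900/0.02967 = 6.40.

6.40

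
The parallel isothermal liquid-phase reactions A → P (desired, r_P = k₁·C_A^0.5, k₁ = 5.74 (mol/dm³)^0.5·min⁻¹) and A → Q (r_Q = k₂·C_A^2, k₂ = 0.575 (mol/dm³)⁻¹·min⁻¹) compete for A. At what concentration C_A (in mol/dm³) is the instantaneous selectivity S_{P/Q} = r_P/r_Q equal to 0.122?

18.8 mol/dm³

S_{P/Q} = (k₁/k₂)·C_A^-1.5 ⇒ C_A = (S·k₂/k₁)^(1/(-1.5)).
= (0.122×0.575/5.74)^(-0.6667) = (0.01222)^(-0.6667) = 18.8 mol/dm³.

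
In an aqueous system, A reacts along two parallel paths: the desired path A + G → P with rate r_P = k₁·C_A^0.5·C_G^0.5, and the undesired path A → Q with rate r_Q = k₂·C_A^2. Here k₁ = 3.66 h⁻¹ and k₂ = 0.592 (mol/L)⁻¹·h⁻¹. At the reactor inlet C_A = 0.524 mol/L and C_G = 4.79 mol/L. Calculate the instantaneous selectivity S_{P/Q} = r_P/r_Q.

S_{P/Q} = r_P/r_Q = (k₁·C_A^0.5·C_G^0.5)/(k₂·C_A^2) = (k₁/k₂)·C_A^-1.5·C_G^0.5.
= (3.66×0.5240^0.5×4.790^0.5) / (0.592×0.5240^2) = 5.798/0.1625 = 35.7.
The undesired path is higher order in A, so low C_A (CSTR or dilute feed) favours P.

35.7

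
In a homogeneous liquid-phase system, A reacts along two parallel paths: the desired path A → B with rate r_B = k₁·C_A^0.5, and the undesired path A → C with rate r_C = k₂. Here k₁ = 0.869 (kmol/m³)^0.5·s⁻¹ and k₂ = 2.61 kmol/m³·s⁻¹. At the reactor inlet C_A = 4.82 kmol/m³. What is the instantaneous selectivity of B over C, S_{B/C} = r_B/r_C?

0.731

S_{B/C} = r_B/r_C = (k₁·C_A^0.5)/(k₂) = (k₁/k₂)·C_A^0.5.
= (0.869×4.820^0.5) / (2.61) = 1.908/2.610 = 0.731.
Since the desired path is higher order in A, keeping C_A high (PFR or concentrated feed) favours B.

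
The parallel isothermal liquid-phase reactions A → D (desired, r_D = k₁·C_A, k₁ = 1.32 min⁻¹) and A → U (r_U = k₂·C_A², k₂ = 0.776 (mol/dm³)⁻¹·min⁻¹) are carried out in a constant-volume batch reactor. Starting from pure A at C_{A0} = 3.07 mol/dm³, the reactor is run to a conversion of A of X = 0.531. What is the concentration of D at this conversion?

C_A = C_{A0}(1−X) = 1.440 mol/dm³.
Along a PFR/batch, dC_D/dC_A = −r_D/(r_D+r_U) = −k₁/(k₁+k₂·C_A).
Integrating from C_{A0} to C_A: C_D = (1.32/0.776)·ln[(1.32+0.776·3.07)/(1.32+0.776·1.44)] = 1.701·ln(3.702/2.437) = 0.7111 mol/dm³.

0.711 mol/dm³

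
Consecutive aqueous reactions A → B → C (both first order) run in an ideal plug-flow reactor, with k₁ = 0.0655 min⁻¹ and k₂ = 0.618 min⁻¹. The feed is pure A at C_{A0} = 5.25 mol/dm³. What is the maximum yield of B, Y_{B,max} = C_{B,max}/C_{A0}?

At the optimum, C_{B,max}/C_{A0} = (k₁/k₂)^[k₂/(k₂−k₁)].
= (0.0655/0.618)^(0.618/(0.618−0.0655)) = (0.1060)^(1.119) = 0.08123.

0.0812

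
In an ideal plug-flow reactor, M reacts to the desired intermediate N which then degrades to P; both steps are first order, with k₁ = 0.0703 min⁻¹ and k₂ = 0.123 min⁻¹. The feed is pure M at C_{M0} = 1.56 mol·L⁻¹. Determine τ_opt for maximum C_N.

For first-order series the maximum of C_N occurs at τ_opt = ln(k₂/k₁)/(k₂−k₁).
= ln(0.123/0.0703)/(0.123−0.0703) = ln(1.750)/0.05270 = 0.5594/0.05270 = 10.6 min.

10.6 min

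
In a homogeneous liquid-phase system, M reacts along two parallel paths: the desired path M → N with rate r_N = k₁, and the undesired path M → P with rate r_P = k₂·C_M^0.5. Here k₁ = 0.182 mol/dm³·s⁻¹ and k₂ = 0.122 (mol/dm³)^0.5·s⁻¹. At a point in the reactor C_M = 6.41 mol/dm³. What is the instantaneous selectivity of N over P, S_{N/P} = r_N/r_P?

S_{N/P} = r_N/r_P = (k₁)/(k₂·C_M^0.5) = (k₁/k₂)·C_M^-0.5.
= (0.182) / (0.122×6.410^0.5) = 0.1820/0.3089 = 0.589.
The undesired path is higher order in M, so low C_M (CSTR or dilute feed) favours N.

0.589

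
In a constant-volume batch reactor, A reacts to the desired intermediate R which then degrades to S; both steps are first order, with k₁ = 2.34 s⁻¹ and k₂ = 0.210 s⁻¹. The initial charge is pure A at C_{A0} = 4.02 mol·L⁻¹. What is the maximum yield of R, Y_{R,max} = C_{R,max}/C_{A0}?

Evaluating C_R at t_opt = ln(k₂/k₁)/(k₂−k₁) gives C_{R,max}/C_{A0} = (k₁/k₂)^[k₂/(k₂−k₁)].
= (2.34/0.210)^(0.210/(0.210−2.34)) = (11.14)^(-0.09859) = 0.7885.

0.788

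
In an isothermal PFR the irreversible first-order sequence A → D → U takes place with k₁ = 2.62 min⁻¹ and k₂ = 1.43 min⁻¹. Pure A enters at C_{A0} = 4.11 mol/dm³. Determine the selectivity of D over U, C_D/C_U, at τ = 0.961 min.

0.703

The intermediate concentration in a first-order A→B→C sequence is C_D = k₁C_{A0}(e^(−k₁τ) − e^(−k₂τ))/(k₂−k₁).
e^(−k₁τ) = e^(−2.62×0.961) = e^(−2.518) = 0.08064; e^(−k₂τ) = e^(−1.374) = 0.2530.
C_D = 2.62×4.11/(1.43−2.62) × (0.08064−0.2530) = (-9.049)×(-0.1724) = 1.560 mol/dm³.
C_A = C_{A0}e^(−k₁τ) = 0.3314 mol/dm³, so C_U = C_{A0}−C_A−C_D = 2.219 mol/dm³; C_D/C_U = 0.703.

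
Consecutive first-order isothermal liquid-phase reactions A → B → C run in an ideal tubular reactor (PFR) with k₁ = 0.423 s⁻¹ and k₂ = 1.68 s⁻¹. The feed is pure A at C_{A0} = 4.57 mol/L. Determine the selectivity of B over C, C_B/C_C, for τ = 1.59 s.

0.435

The intermediate concentration in a first-order A→B→C sequence is C_B = k₁C_{A0}(e^(−k₁τ) − e^(−k₂τ))/(k₂−k₁).
e^(−k₁τ) = e^(−0.423×1.59) = e^(−0.6726) = 0.5104; e^(−k₂τ) = e^(−2.671) = 0.06917.
C_B = 0.423×4.57/(1.68−0.423) × (0.5104−0.06917) = 1.538×0.4412 = 0.6786 mol/L.
C_A = C_{A0}e^(−k₁τ) = 2.333 mol/L, so C_C = C_{A0}−C_A−C_B = 1.559 mol/L; C_B/C_C = 0.435.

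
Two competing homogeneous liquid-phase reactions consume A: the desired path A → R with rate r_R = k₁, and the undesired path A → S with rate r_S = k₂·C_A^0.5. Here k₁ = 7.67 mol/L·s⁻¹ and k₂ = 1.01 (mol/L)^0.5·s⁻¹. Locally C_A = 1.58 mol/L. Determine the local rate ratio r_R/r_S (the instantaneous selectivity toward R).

S_{R/S} = r_R/r_S = (k₁)/(k₂·C_A^0.5) = (k₁/k₂)·C_A^-0.5.
= (7.67) / (1.01×1.580^0.5) = 7.670/1.270 = 6.04.

6.04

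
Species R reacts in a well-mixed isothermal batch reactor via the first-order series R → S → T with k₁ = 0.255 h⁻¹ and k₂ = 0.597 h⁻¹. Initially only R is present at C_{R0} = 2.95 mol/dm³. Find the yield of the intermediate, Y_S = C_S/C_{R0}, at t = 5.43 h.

The intermediate concentration in a first-order A→B→C sequence is C_S = k₁C_{R0}(e^(−k₁t) − e^(−k₂t))/(k₂−k₁).
e^(−k₁t) = e^(−0.255×5.43) = e^(−1.385) = 0.2504; e^(−k₂t) = e^(−3.242) = 0.03910.
C_S = 0.255×2.95/(0.597−0.255) × (0.2504−0.03910) = 2.200×0.2113 = 0.4648 mol/dm³.
Y_S = C_S/C_{R0} = 0.4648/2.95 = 0.158.

0.158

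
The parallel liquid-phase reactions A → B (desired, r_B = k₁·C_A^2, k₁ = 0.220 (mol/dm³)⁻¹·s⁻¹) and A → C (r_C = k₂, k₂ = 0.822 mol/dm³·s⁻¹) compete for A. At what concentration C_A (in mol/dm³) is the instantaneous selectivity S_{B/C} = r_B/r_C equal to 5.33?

4.46 mol/dm³

S_{B/C} = (k₁/k₂)·C_A^2 ⇒ C_A = (S·k₂/k₁)^(0.5).
= (5.33×0.822/0.220)^(0.5) = (19.91)^(0.5) = 4.46 mol/dm³.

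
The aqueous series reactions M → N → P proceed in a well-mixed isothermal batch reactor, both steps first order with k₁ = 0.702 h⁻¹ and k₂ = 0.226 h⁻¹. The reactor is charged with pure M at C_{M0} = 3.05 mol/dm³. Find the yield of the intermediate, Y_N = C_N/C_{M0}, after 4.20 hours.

Solving the coupled first-order balances gives C_N(t) = [k₁/(k₂−k₁)]·C_{M0}·(e^(−k₁t) − e^(−k₂t)).
e^(−k₁t) = e^(−0.702×4.20) = e^(−2.948) = 0.05242; e^(−k₂t) = e^(−0.9492) = 0.3871.
C_N = 0.702×3.05/(0.226−0.702) × (0.05242−0.3871) = (-4.498)×(-0.3346) = 1.505 mol/dm³.
Y_N = C_N/C_{M0} = 1.505/3.05 = 0.494.

0.494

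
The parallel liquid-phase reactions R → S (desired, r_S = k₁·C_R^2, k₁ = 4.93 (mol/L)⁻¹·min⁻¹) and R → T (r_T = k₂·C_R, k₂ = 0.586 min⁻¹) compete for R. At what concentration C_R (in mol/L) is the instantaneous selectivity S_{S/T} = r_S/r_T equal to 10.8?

S_{S/T} = (k₁/k₂)·C_R ⇒ C_R = S·k₂/k₁.
= 10.8×0.586/4.93 = 1.28 mol/L.

1.28 mol/L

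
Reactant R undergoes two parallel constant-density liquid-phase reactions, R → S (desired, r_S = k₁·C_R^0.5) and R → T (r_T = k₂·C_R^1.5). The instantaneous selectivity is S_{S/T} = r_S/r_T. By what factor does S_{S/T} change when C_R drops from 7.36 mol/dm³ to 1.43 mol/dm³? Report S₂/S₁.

S_{S/T} = (k₁/k₂)·C_R⁻¹, so S₂/S₁ = (C_{R,2}/C_{R,1})⁻¹.
= 7.36/1.43 = 5.15.
Selectivity toward S rises as C_R falls — low-concentration operation is favoured.

5.15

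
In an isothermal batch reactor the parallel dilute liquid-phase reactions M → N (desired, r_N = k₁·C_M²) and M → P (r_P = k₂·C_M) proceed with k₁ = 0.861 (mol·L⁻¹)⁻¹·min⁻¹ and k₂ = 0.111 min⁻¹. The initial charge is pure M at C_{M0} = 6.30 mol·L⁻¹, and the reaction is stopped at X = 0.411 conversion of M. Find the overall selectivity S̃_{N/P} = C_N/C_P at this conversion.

C_M = C_{M0}(1−X) = 3.711 mol·L⁻¹.
Along a PFR/batch, dC_P/dC_M = −r_P/(r_N+r_P) = −k₂/(k₂+k₁·C_M).
Integrating from C_{M0} to C_M: C_P = (0.111/0.861)·ln[(0.111+0.861·6.30)/(0.111+0.861·3.71)] = 0.1289·ln(5.535/3.306) = 0.06645 mol·L⁻¹.
Then C_N = (C_{M0}−C_M) − C_P = 2.589 − 0.06645 = 2.523 mol·L⁻¹.
S̃_{N/P} = C_N/C_P = 2.523/0.06645 = 38.0.

38.0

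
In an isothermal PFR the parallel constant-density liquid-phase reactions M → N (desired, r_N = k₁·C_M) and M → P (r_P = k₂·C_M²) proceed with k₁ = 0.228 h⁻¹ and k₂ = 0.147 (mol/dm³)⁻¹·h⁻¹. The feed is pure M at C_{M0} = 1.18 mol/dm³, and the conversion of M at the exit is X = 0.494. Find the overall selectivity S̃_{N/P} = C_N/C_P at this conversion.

C_M = C_{M0}(1−X) = 0.5971 mol/dm³.
Along a PFR/batch, dC_N/dC_M = −r_N/(r_N+r_P) = −k₁/(k₁+k₂·C_M).
Integrating from C_{M0} to C_M: C_N = (0.228/0.147)·ln[(0.228+0.147·1.18)/(0.228+0.147·0.597)] = 1.551·ln(0.4015/0.3158) = 0.3724 mol/dm³.
C_P = (C_{M0}−C_M)−C_N = 0.2105 mol/dm³; S̃_{N/P} = 0.3724/0.2105 = 1.77.

1.77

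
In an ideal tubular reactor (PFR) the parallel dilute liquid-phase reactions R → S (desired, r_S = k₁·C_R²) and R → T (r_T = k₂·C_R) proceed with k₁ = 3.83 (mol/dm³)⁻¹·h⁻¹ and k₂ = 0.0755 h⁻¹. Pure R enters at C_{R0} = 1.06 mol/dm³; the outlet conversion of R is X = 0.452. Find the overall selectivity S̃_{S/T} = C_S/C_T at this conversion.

40.4

C_R = C_{R0}(1−X) = 0.5809 mol/dm³.
Along a PFR/batch, dC_T/dC_R = −r_T/(r_S+r_T) = −k₂/(k₂+k₁·C_R).
Integrating from C_{R0} to C_R: C_T = (0.0755/3.83)·ln[(0.0755+3.83·1.06)/(0.0755+3.83·0.581)] = 0.01971·ln(4.135/2.300) = 0.01156 mol/dm³.
Then C_S = (C_{R0}−C_R) − C_T = 0.4791 − 0.01156 = 0.4676 mol/dm³.
S̃_{S/T} = C_S/C_T = 0.4676/0.01156 = 40.4.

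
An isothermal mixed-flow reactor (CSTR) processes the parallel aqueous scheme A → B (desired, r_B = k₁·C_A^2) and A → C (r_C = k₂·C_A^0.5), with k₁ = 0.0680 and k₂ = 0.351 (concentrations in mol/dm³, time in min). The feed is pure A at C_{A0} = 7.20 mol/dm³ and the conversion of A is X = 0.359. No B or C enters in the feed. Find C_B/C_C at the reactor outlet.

Exit C_A = C_{A0}(1−X) = 7.20×0.641 = 4.615 mol/dm³.
A CSTR operates uniformly at the exit composition, giving r_B = 1.448 and r_C = 0.7541 (each k·C_A^n at C_A = 4.615).
Overall selectivity = C_B/C_C = r_Bτ/(r_Cτ) = r_B/r_C = 1.92.

1.92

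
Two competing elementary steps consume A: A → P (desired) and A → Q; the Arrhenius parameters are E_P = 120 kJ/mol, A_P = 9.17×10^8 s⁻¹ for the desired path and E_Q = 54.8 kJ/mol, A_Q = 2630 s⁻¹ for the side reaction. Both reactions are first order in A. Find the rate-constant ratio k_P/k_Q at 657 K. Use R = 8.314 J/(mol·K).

2.28

With equal orders, S_{P/Q} = k_P/k_Q = (A_P/A_Q)·exp[(E_Q−E_P)/(RT)].
(E_Q−E_P)/(RT) = (54.8−120)×10³/(8.314×657) = -65200/5462 = -11.94.
k_P/k_Q = (9.17×10^8/2630)·exp(-11.94) = 3.487×10^5 × 6.548×10^-6 = 2.28.
Since E_P > E_Q, raising the temperature improves selectivity toward P.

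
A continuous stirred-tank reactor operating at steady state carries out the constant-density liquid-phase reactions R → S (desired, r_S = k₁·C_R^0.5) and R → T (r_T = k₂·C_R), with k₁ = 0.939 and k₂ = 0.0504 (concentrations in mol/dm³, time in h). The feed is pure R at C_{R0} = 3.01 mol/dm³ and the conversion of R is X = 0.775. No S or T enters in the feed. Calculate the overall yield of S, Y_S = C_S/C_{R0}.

0.742

Exit C_R = C_{R0}(1−X) = 3.01×0.225 = 0.6772 mol/dm³.
Rates in a CSTR are evaluated at the outlet concentration: r_S = 0.939×0.6772^0.5 = 0.7728, r_T = 0.0504×0.6772 = 0.03413.
Fraction of consumed R going to S: r_S/(r_S+r_T) = 0.9577.
C_S = 0.9577·C_{R0}·X = 0.9577×3.01×0.775 = 2.23 mol/dm³; Y_S = C_S/C_{R0} = 0.742.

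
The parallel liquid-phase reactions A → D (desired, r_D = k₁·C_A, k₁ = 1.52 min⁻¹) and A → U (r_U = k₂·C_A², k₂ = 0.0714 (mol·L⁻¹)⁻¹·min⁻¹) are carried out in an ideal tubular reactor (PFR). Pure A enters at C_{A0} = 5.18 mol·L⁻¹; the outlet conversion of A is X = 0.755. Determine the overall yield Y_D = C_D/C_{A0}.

0.657

C_A = C_{A0}(1−X) = 1.269 mol·L⁻¹.
Along a PFR/batch, dC_D/dC_A = −r_D/(r_D+r_U) = −k₁/(k₁+k₂·C_A).
Integrating from C_{A0} to C_A: C_D = (1.52/0.0714)·ln[(1.52+0.0714·5.18)/(1.52+0.0714·1.27)] = 21.29·ln(1.890/1.611) = 3.404 mol·L⁻¹.
Y_D = C_D/C_{A0} = 3.404/5.18 = 0.657.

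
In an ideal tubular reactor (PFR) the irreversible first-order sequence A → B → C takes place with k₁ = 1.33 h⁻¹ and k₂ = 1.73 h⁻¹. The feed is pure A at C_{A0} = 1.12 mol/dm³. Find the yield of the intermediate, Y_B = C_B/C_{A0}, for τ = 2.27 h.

Solving the coupled first-order balances gives C_B(τ) = [k₁/(k₂−k₁)]·C_{A0}·(e^(−k₁τ) − e^(−k₂τ)).
e^(−k₁τ) = e^(−1.33×2.27) = e^(−3.019) = 0.04885; e^(−k₂τ) = e^(−3.927) = 0.01970.
C_B = 1.33×1.12/(1.73−1.33) × (0.04885−0.01970) = 3.724×0.02914 = 0.1085 mol/dm³.
Y_B = C_B/C_{A0} = 0.1085/1.12 = 0.0969.

0.0969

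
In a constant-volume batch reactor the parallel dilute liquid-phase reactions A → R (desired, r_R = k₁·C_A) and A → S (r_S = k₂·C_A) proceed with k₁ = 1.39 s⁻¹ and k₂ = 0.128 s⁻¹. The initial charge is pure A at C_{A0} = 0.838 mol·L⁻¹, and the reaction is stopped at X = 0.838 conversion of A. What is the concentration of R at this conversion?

C_A = C_{A0}(1−X) = 0.1358 mol·L⁻¹.
Both paths are first order in A, so the instantaneous fraction to R is constant: dC_R/d(−C_A) = k₁/(k₁+k₂) = 0.9157.
C_R = 0.9157·(C_{A0}−C_A) = 0.9157×0.7022 = 0.643 mol·L⁻¹.

0.643 mol·L⁻¹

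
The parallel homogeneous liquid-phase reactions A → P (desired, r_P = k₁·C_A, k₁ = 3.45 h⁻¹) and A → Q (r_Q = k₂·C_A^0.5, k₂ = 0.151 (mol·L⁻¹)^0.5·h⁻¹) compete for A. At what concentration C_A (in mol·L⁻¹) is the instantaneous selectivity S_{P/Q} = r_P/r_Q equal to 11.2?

0.240 mol·L⁻¹

S_{P/Q} = (k₁/k₂)·C_A^0.5 ⇒ C_A = (S·k₂/k₁)^(2).
= (11.2×0.151/3.45)^(2) = (0.4902)^(2) = 0.240 mol·L⁻¹.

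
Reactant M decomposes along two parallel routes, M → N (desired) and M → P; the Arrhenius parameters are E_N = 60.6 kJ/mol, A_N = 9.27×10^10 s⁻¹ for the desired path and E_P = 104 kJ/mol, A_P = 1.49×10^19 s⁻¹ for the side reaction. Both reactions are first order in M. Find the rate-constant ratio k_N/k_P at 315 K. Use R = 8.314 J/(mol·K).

0.0979

k_N/k_P = (A_N/A_P)·exp[−(E_N−E_P)/(RT)] = (A_N/A_P)·exp[(E_P−E_N)/(RT)].
(E_P−E_N)/(RT) = (104−60.6)×10³/(8.314×315) = 43400/2619 = 16.57.
k_N/k_P = (9.27×10^10/1.49×10^19)·exp(16.57) = 6.221×10^-9 × 1.574×10^7 = 0.0979.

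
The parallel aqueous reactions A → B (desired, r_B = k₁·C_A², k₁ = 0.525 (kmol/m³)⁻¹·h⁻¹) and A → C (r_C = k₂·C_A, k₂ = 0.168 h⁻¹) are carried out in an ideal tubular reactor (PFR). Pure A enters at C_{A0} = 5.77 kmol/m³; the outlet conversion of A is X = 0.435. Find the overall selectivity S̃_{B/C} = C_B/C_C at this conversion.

13.8

C_A = C_{A0}(1−X) = 3.260 kmol/m³.
Along a PFR/batch, dC_C/dC_A = −r_C/(r_B+r_C) = −k₂/(k₂+k₁·C_A).
Integrating from C_{A0} to C_A: C_C = (0.168/0.525)·ln[(0.168+0.525·5.77)/(0.168+0.525·3.26)] = 0.3200·ln(3.197/1.880) = 0.1700 kmol/m³.
Then C_B = (C_{A0}−C_A) − C_C = 2.510 − 0.1700 = 2.340 kmol/m³.
S̃_{B/C} = C_B/C_C = 2.340/0.1700 = 13.8.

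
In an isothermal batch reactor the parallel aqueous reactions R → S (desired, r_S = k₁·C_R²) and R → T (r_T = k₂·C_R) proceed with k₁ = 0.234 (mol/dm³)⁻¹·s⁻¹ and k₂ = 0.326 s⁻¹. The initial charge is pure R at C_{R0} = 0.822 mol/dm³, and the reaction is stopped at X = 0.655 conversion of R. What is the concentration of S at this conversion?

C_R = C_{R0}(1−X) = 0.2836 mol/dm³.
Along a PFR/batch, dC_T/dC_R = −r_T/(r_S+r_T) = −k₂/(k₂+k₁·C_R).
Integrating from C_{R0} to C_R: C_T = (0.326/0.234)·ln[(0.326+0.234·0.822)/(0.326+0.234·0.284)] = 1.393·ln(0.5183/0.3924) = 0.3879 mol/dm³.
Then C_S = (C_{R0}−C_R) − C_T = 0.5384 − 0.3879 = 0.1505 mol/dm³.

0.150 mol/dm³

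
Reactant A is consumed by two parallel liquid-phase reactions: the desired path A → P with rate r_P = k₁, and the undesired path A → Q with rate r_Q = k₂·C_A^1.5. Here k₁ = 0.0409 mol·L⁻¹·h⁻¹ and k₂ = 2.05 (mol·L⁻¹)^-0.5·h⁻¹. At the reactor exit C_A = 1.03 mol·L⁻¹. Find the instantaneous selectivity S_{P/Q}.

0.0191

S_{P/Q} = r_P/r_Q = (k₁)/(k₂·C_A^1.5) = (k₁/k₂)·C_A^-1.5.
= (0.0409) / (2.05×1.030^1.5) = 0.04090/2.143 = 0.0191.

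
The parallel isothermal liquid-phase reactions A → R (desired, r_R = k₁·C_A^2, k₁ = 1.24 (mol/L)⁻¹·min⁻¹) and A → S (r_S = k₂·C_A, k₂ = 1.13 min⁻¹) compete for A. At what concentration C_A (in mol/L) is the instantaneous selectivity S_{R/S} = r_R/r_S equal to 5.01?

4.57 mol/L

S_{R/S} = (k₁/k₂)·C_A ⇒ C_A = S·k₂/k₁.
= 5.01×1.13/1.24 = 4.57 mol/L.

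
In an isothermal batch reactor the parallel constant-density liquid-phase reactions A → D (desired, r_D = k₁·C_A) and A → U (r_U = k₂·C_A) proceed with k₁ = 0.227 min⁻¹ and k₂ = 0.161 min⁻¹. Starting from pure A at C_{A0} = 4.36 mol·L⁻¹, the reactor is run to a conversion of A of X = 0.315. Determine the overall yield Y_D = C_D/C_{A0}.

C_A = C_{A0}(1−X) = 2.987 mol·L⁻¹.
Both paths are first order in A, so the instantaneous fraction to D is constant: dC_D/d(−C_A) = k₁/(k₁+k₂) = 0.5851.
C_D = 0.5851·(C_{A0}−C_A) = 0.5851×1.373 = 0.804 mol·L⁻¹.
Y_D = C_D/C_{A0} = 0.8035/4.36 = 0.184.

0.184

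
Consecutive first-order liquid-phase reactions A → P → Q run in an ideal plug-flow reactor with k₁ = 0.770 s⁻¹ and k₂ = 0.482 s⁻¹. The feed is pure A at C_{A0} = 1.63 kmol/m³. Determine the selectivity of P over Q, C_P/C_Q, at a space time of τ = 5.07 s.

0.222

The intermediate concentration in a first-order A→B→C sequence is C_P = k₁C_{A0}(e^(−k₁τ) − e^(−k₂τ))/(k₂−k₁).
e^(−k₁τ) = e^(−0.770×5.07) = e^(−3.904) = 0.02016; e^(−k₂τ) = e^(−2.444) = 0.08684.
C_P = 0.770×1.63/(0.482−0.770) × (0.02016−0.08684) = (-4.358)×(-0.06667) = 0.2906 kmol/m³.
C_A = C_{A0}e^(−k₁τ) = 0.03287 kmol/m³, so C_Q = C_{A0}−C_A−C_P = 1.307 kmol/m³; C_P/C_Q = 0.222.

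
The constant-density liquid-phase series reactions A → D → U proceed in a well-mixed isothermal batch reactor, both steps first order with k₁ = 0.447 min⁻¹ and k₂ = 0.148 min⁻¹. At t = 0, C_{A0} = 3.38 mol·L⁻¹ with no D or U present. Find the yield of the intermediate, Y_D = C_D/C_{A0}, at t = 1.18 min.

0.373

The intermediate concentration in a first-order A→B→C sequence is C_D = k₁C_{A0}(e^(−k₁t) − e^(−k₂t))/(k₂−k₁).
e^(−k₁t) = e^(−0.447×1.18) = e^(−0.5275) = 0.5901; e^(−k₂t) = e^(−0.1746) = 0.8398.
C_D = 0.447×3.38/(0.148−0.447) × (0.5901−0.8398) = (-5.053)×(-0.2497) = 1.262 mol·L⁻¹.
Y_D = C_D/C_{A0} = 1.262/3.38 = 0.373.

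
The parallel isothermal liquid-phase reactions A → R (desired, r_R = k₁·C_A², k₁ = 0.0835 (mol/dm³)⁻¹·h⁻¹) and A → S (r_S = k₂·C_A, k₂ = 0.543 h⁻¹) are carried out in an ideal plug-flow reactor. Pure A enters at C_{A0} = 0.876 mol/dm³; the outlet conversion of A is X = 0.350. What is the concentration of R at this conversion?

0.0306 mol/dm³

C_A = C_{A0}(1−X) = 0.5694 mol/dm³.
Along a PFR/batch, dC_S/dC_A = −r_S/(r_R+r_S) = −k₂/(k₂+k₁·C_A).
Integrating from C_{A0} to C_A: C_S = (0.543/0.0835)·ln[(0.543+0.0835·0.876)/(0.543+0.0835·0.569)] = 6.503·ln(0.6161/0.5905) = 0.2760 mol/dm³.
Then C_R = (C_{A0}−C_A) − C_S = 0.3066 − 0.2760 = 0.03062 mol/dm³.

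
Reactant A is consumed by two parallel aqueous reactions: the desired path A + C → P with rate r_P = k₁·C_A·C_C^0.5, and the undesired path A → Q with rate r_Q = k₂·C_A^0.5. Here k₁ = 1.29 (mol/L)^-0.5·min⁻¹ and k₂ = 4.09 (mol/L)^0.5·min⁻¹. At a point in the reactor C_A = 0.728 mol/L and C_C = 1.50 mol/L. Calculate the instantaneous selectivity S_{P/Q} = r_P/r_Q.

S_{P/Q} = r_P/r_Q = (k₁·C_A·C_C^0.5)/(k₂·C_A^0.5) = (k₁/k₂)·C_A^0.5·C_C^0.5.
= (1.29×0.7280×1.500^0.5) / (4.09×0.7280^0.5) = 1.150/3.490 = 0.330.

0.330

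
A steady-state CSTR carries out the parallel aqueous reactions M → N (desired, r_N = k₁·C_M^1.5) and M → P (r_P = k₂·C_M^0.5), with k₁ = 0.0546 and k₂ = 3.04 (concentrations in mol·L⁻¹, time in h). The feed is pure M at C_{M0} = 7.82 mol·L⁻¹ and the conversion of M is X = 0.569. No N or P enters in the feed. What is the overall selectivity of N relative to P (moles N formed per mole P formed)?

Exit C_M = C_{M0}(1−X) = 7.82×0.431 = 3.370 mol·L⁻¹.
A CSTR operates uniformly at the exit composition, giving r_N = 0.3378 and r_P = 5.581 (each k·C_M^n at C_M = 3.370).
Overall selectivity = C_N/C_P = r_Nτ/(r_Pτ) = r_N/r_P = 0.0605.

0.0605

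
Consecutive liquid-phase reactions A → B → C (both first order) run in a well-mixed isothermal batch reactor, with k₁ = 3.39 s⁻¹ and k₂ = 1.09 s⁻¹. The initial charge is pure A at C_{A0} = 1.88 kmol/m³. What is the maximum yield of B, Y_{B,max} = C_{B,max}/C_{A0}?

0.584

At the optimum, C_{B,max}/C_{A0} = (k₁/k₂)^[k₂/(k₂−k₁)].
= (3.39/1.09)^(1.09/(1.09−3.39)) = (3.110)^(-0.4739) = 0.5841.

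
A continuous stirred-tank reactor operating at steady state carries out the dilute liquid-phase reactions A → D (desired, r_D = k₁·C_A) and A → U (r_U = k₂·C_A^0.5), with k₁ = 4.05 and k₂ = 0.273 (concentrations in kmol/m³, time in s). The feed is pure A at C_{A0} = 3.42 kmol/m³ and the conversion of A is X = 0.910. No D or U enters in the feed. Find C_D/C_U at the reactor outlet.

8.23

Exit C_A = C_{A0}(1−X) = 3.42×0.0900 = 0.3078 kmol/m³.
Rates in a CSTR are evaluated at the outlet concentration: r_D = 4.05×0.3078 = 1.247, r_U = 0.273×0.3078^0.5 = 0.1515.
Overall selectivity = C_D/C_U = r_Dτ/(r_Uτ) = r_D/r_U = 8.23.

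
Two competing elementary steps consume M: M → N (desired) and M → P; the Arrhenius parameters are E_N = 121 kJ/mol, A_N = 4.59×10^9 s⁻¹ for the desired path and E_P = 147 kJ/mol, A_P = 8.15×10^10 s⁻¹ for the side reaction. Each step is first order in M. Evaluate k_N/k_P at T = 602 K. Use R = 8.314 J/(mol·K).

10.2

With equal orders, S_{N/P} = k_N/k_P = (A_N/A_P)·exp[(E_P−E_N)/(RT)].
(E_P−E_N)/(RT) = (147−121)×10³/(8.314×602) = 26000/5005 = 5.195.
k_N/k_P = (4.59×10^9/8.15×10^10)·exp(5.195) = 0.05632 × 180.3 = 10.2.
Since E_N < E_P, lowering the temperature improves selectivity toward N.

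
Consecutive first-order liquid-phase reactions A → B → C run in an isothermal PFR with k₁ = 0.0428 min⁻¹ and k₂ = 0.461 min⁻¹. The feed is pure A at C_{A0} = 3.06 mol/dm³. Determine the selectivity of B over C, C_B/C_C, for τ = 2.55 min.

1.39

Solving the coupled first-order balances gives C_B(τ) = [k₁/(k₂−k₁)]·C_{A0}·(e^(−k₁τ) − e^(−k₂τ)).
e^(−k₁τ) = e^(−0.0428×2.55) = e^(−0.1091) = 0.8966; e^(−k₂τ) = e^(−1.176) = 0.3086.
C_B = 0.0428×3.06/(0.461−0.0428) × (0.8966−0.3086) = 0.3132×0.5880 = 0.1841 mol/dm³.
C_A = C_{A0}e^(−k₁τ) = 2.744 mol/dm³, so C_C = C_{A0}−C_A−C_B = 0.1323 mol/dm³; C_B/C_C = 1.39.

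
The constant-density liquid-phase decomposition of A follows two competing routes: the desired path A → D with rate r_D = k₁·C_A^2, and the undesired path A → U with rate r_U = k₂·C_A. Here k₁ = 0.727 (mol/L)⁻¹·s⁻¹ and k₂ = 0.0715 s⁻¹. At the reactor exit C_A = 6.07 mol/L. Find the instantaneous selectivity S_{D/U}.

61.7

S_{D/U} = r_D/r_U = (k₁·C_A^2)/(k₂·C_A) = (k₁/k₂)·C_A.
= (0.727×6.070^2) / (0.0715×6.070) = 26.79/0.4340 = 61.7.
Since the desired path is higher order in A, keeping C_A high (PFR or concentrated feed) favours D.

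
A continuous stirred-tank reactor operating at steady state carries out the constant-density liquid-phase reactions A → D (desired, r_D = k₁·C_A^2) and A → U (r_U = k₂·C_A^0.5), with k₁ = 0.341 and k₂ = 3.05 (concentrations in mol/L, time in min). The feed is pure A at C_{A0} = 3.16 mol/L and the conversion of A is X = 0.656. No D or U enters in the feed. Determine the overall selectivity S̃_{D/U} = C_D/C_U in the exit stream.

0.127

Exit C_A = C_{A0}(1−X) = 3.16×0.344 = 1.087 mol/L.
In a CSTR the entire volume is at exit conditions, so r_D = 0.341×1.087^2 = 0.4029 and r_U = 3.05×1.087^0.5 = 3.180.
Overall selectivity = C_D/C_U = r_Dτ/(r_Uτ) = r_D/r_U = 0.127.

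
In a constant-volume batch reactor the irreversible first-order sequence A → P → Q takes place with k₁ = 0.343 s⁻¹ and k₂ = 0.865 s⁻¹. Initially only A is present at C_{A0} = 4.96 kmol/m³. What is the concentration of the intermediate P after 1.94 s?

The intermediate concentration in a first-order A→B→C sequence is C_P = k₁C_{A0}(e^(−k₁t) − e^(−k₂t))/(k₂−k₁).
e^(−k₁t) = e^(−0.343×1.94) = e^(−0.6654) = 0.5141; e^(−k₂t) = e^(−1.678) = 0.1867.
C_P = 0.343×4.96/(0.865−0.343) × (0.5141−0.1867) = 3.259×0.3273 = 1.067 kmol/m³.

1.07 kmol/m³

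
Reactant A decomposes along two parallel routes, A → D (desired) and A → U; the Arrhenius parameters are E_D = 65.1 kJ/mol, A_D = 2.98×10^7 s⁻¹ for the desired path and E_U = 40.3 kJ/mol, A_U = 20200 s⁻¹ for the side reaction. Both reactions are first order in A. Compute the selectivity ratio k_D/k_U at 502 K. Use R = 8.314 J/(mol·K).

k_D/k_U = (A_D/A_U)·exp[−(E_D−E_U)/(RT)] = (A_D/A_U)·exp[(E_U−E_D)/(RT)].
(E_U−E_D)/(RT) = (40.3−65.1)×10³/(8.314×502) = -24800/4174 = -5.942.
k_D/k_U = (2.98×10^7/20200)·exp(-5.942) = 1475 × 0.002627 = 3.87.
Since E_D > E_U, raising the temperature improves selectivity toward D.

3.87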